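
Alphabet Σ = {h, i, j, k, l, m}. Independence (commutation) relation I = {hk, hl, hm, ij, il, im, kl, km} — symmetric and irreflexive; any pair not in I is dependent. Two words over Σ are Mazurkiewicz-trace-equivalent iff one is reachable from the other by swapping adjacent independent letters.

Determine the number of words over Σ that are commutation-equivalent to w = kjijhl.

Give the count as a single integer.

7

drop 0:k onto floor
drop 1:j onto {0:k}
drop 2:i onto {0:k}
drop 3:j onto {1:j}
drop 4:h onto {2:i, 3:j}
drop 5:l onto {3:j}
ground layer = {0:k}
drop-orders for the pieces not yet dropped (sum over which currently-grounded one goes next):
  1 to go: {4} 1  {5} 1
  2 to go: {2,4} 1  {4,5} 2
  3 to go: {2,4,5} 3  {3,4,5} 2
  4 to go: {1,3,4,5} 2  {2,3,4,5} 5
  if 0:k drops first: 7 orders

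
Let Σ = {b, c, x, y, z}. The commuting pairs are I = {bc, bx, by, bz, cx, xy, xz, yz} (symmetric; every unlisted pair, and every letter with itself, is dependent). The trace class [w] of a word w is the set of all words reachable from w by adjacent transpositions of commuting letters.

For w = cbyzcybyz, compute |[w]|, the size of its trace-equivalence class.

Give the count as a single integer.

0(c) covers ∅
1(b) covers ∅
2(y) covers 0:c
3(z) covers 0:c
4(c) covers 2:y, 3:z
5(y) covers 4:c
6(b) covers 1:b
7(y) covers 5:y
8(z) covers 4:c
floor of heap: 0:c, 1:b
completions by unplaced set U, small U first (add the entries for U minus each lowest piece of U):
  |U|=1: {6}:1  {7}:1  {8}:1
  |U|=2: {1,6}:1  {5,7}:1  {6,7}:2  {6,8}:2  {7,8}:2
  |U|=3: {1,6,7}:3  {1,6,8}:3  {5,6,7}:3  {5,7,8}:3  {6,7,8}:6
  |U|=4: {1,5,6,7}:6  {1,6,7,8}:12  {4,5,7,8}:3  {5,6,7,8}:12
  |U|=5: {1,5,6,7,8}:30  {2,4,5,7,8}:3  {3,4,5,7,8}:3  {4,5,6,7,8}:15
  |U|=6: {1,4,5,6,7,8}:45  {2,3,4,5,7,8}:6  {2,4,5,6,7,8}:18  {3,4,5,6,7,8}:18
  |U|=7: {0,2,3,4,5,7,8}:6  {1,2,4,5,6,7,8}:63  {1,3,4,5,6,7,8}:63  {2,3,4,5,6,7,8}:42
  start at 0(c): 168
  start at 1(b): 48
sum over floor = 216

216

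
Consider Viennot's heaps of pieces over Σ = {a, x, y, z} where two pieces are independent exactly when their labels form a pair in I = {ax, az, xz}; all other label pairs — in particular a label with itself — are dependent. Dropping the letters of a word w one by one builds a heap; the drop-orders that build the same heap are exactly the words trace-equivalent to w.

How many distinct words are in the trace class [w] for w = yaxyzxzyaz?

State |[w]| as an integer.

12

piece 0:y — minimal
piece 1:a rests on {0:y}
piece 2:x rests on {0:y}
piece 3:y rests on {1:a, 2:x}
piece 4:z rests on {3:y}
piece 5:x rests on {3:y}
piece 6:z rests on {4:z}
piece 7:y rests on {5:x, 6:z}
piece 8:a rests on {7:y}
piece 9:z rests on {7:y}
minimal pieces: {0:y}
ways to finish when only these pieces remain (= sum over removing one remaining piece with nothing left below it):
  1 left: {8}→1  {9}→1
  2 left: {8,9}→2
  3 left: {7,8,9}→2
  4 left: {5,7,8,9}→2  {6,7,8,9}→2
  5 left: {4,6,7,8,9}→2  {5,6,7,8,9}→4
  6 left: {4,5,6,7,8,9}→6
  7 left: {3,4,5,6,7,8,9}→6
  8 left: {1,3,4,5,6,7,8,9}→6  {2,3,4,5,6,7,8,9}→6
  placing 0:y first → 12 extensions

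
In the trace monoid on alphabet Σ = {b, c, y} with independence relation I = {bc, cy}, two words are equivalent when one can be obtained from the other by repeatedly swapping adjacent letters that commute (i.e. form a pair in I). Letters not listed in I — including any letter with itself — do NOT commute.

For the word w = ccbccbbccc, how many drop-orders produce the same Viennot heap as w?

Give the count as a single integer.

120

#0=c has no predecessor
#1=c depends on [0:c]
#2=b has no predecessor
#3=c depends on [1:c]
#4=c depends on [3:c]
#5=b depends on [2:b]
#6=b depends on [5:b]
#7=c depends on [4:c]
#8=c depends on [7:c]
#9=c depends on [8:c]
sources: [0:c, 2:b]
N(rest) = Σ N(rest − s) over sources s of rest; N(one piece) = 1:
  size 1 → [6]=1  [9]=1
  size 2 → [5,6]=1  [6,9]=2  [8,9]=1
  size 3 → [2,5,6]=1  [5,6,9]=3  [6,8,9]=3  [7,8,9]=1
  size 4 → [2,5,6,9]=4  [4,7,8,9]=1  [5,6,8,9]=6  [6,7,8,9]=4
  size 5 → [2,5,6,8,9]=10  [3,4,7,8,9]=1  [4,6,7,8,9]=5  [5,6,7,8,9]=10
  size 6 → [1,3,4,7,8,9]=1  [2,5,6,7,8,9]=20  [3,4,6,7,8,9]=6  [4,5,6,7,8,9]=15
  size 7 → [0,1,3,4,7,8,9]=1  [1,3,4,6,7,8,9]=7  [2,4,5,6,7,8,9]=35  [3,4,5,6,7,8,9]=21
  size 8 → [0,1,3,4,6,7,8,9]=8  [1,3,4,5,6,7,8,9]=28  [2,3,4,5,6,7,8,9]=56
  first=0(c) contributes 84
  first=2(b) contributes 36
|[w]| = 120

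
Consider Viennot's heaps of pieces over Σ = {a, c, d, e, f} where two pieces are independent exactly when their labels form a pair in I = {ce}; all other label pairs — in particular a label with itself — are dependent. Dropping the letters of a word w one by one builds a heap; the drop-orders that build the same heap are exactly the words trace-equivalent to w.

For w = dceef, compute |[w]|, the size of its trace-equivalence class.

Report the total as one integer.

#0=d has no predecessor
#1=c depends on [0:d]
#2=e depends on [0:d]
#3=e depends on [2:e]
#4=f depends on [1:c, 3:e]
sources: [0:d]
N(rest) = Σ N(rest − s) over sources s of rest; N(one piece) = 1:
  size 1 → [4]=1
  size 2 → [1,4]=1  [3,4]=1
  size 3 → [1,3,4]=2  [2,3,4]=1
  first=0(d) contributes 3

3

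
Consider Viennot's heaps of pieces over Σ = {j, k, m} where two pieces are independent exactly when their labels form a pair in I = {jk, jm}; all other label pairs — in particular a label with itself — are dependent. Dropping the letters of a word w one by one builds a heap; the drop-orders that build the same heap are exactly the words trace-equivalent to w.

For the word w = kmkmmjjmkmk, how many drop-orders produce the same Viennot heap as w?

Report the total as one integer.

0(k) covers ∅
1(m) covers 0:k
2(k) covers 1:m
3(m) covers 2:k
4(m) covers 3:m
5(j) covers ∅
6(j) covers 5:j
7(m) covers 4:m
8(k) covers 7:m
9(m) covers 8:k
10(k) covers 9:m
floor of heap: 0:k, 5:j
completions by unplaced set U, small U first (add the entries for U minus each lowest piece of U):
  |U|=1: {6}:1  {10}:1
  |U|=2: {5,6}:1  {6,10}:2  {9,10}:1
  |U|=3: {5,6,10}:3  {6,9,10}:3  {8,9,10}:1
  |U|=4: {5,6,9,10}:6  {6,8,9,10}:4  {7,8,9,10}:1
  |U|=5: {4,7,8,9,10}:1  {5,6,8,9,10}:10  {6,7,8,9,10}:5
  |U|=6: {3,4,7,8,9,10}:1  {4,6,7,8,9,10}:6  {5,6,7,8,9,10}:15
  |U|=7: {2,3,4,7,8,9,10}:1  {3,4,6,7,8,9,10}:7  {4,5,6,7,8,9,10}:21
  |U|=8: {1,2,3,4,7,8,9,10}:1  {2,3,4,6,7,8,9,10}:8  {3,4,5,6,7,8,9,10}:28
  |U|=9: {0,1,2,3,4,7,8,9,10}:1  {1,2,3,4,6,7,8,9,10}:9  {2,3,4,5,6,7,8,9,10}:36
  start at 0(k): 45
  start at 5(j): 10
sum over floor = 55

55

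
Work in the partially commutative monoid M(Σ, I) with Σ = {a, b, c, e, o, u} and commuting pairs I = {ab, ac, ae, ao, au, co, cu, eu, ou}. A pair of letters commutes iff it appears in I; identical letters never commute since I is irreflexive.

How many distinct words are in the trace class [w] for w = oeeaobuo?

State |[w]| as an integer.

drop 0:o onto floor
drop 1:e onto {0:o}
drop 2:e onto {1:e}
drop 3:a onto floor
drop 4:o onto {2:e}
drop 5:b onto {4:o}
drop 6:u onto {5:b}
drop 7:o onto {5:b}
ground layer = {0:o, 3:a}
drop-orders for the pieces not yet dropped (sum over which currently-grounded one goes next):
  1 to go: {3} 1  {6} 1  {7} 1
  2 to go: {3,6} 2  {3,7} 2  {6,7} 2
  3 to go: {3,6,7} 6  {5,6,7} 2
  4 to go: {3,5,6,7} 8  {4,5,6,7} 2
  5 to go: {2,4,5,6,7} 2  {3,4,5,6,7} 10
  6 to go: {1,2,4,5,6,7} 2  {2,3,4,5,6,7} 12
  if 0:o drops first: 14 orders
  if 3:a drops first: 2 orders
heap linearizations: 16

16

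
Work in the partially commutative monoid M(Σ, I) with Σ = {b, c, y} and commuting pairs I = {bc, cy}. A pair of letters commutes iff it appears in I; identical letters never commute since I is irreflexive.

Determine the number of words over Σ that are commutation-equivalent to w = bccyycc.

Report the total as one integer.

piece 0:b — minimal
piece 1:c — minimal
piece 2:c rests on {1:c}
piece 3:y rests on {0:b}
piece 4:y rests on {3:y}
piece 5:c rests on {2:c}
piece 6:c rests on {5:c}
minimal pieces: {0:b, 1:c}
ways to finish when only these pieces remain (= sum over removing one remaining piece with nothing left below it):
  1 left: {4}→1  {6}→1
  2 left: {3,4}→1  {4,6}→2  {5,6}→1
  3 left: {0,3,4}→1  {2,5,6}→1  {3,4,6}→3  {4,5,6}→3
  4 left: {0,3,4,6}→4  {1,2,5,6}→1  {2,4,5,6}→4  {3,4,5,6}→6
  5 left: {0,3,4,5,6}→10  {1,2,4,5,6}→5  {2,3,4,5,6}→10
  placing 0:b first → 15 extensions
  placing 1:c first → 20 extensions
total linear extensions = 35

35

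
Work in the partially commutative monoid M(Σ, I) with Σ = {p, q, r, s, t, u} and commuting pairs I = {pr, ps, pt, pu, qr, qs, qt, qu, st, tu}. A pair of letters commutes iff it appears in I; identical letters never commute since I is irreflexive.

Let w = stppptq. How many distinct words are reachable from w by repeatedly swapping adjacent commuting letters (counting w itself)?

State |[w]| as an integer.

piece 0:s — minimal
piece 1:t — minimal
piece 2:p — minimal
piece 3:p rests on {2:p}
piece 4:p rests on {3:p}
piece 5:t rests on {1:t}
piece 6:q rests on {4:p}
minimal pieces: {0:s, 1:t, 2:p}
ways to finish when only these pieces remain (= sum over removing one remaining piece with nothing left below it):
  1 left: {0}→1  {5}→1  {6}→1
  2 left: {0,5}→2  {0,6}→2  {1,5}→1  {4,6}→1  {5,6}→2
  3 left: {0,1,5}→3  {0,4,6}→3  {0,5,6}→6  {1,5,6}→3  {3,4,6}→1  {4,5,6}→3
  4 left: {0,1,5,6}→12  {0,3,4,6}→4  {0,4,5,6}→12  {1,4,5,6}→6  {2,3,4,6}→1  {3,4,5,6}→4
  5 left: {0,1,4,5,6}→30  {0,2,3,4,6}→5  {0,3,4,5,6}→20  {1,3,4,5,6}→10  {2,3,4,5,6}→5
  placing 0:s first → 15 extensions
  placing 1:t first → 30 extensions
  placing 2:p first → 60 extensions
total linear extensions = 105

105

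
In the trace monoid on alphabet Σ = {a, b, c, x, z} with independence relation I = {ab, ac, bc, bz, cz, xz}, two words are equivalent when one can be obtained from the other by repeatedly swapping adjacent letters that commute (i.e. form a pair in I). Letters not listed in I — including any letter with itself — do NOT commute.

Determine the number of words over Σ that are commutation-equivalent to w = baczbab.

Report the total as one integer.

drop 0:b onto floor
drop 1:a onto floor
drop 2:c onto floor
drop 3:z onto {1:a}
drop 4:b onto {0:b}
drop 5:a onto {3:z}
drop 6:b onto {4:b}
ground layer = {0:b, 1:a, 2:c}
drop-orders for the pieces not yet dropped (sum over which currently-grounded one goes next):
  1 to go: {2} 1  {5} 1  {6} 1
  2 to go: {2,5} 2  {2,6} 2  {3,5} 1  {4,6} 1  {5,6} 2
  3 to go: {0,4,6} 1  {1,3,5} 1  {2,3,5} 3  {2,4,6} 3  {2,5,6} 6  {3,5,6} 3  {4,5,6} 3
  4 to go: {0,2,4,6} 4  {0,4,5,6} 4  {1,2,3,5} 4  {1,3,5,6} 4  {2,3,5,6} 12  {2,4,5,6} 12  {3,4,5,6} 6
  5 to go: {0,2,4,5,6} 20  {0,3,4,5,6} 10  {1,2,3,5,6} 20  {1,3,4,5,6} 10  {2,3,4,5,6} 30
  if 0:b drops first: 60 orders
  if 1:a drops first: 60 orders
  if 2:c drops first: 20 orders
heap linearizations: 140

140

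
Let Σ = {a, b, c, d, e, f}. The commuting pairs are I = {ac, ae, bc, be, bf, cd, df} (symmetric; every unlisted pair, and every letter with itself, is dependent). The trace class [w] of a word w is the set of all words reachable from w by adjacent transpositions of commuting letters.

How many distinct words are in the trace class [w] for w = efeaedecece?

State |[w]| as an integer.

piece 0:e — minimal
piece 1:f rests on {0:e}
piece 2:e rests on {1:f}
piece 3:a rests on {1:f}
piece 4:e rests on {2:e}
piece 5:d rests on {3:a, 4:e}
piece 6:e rests on {5:d}
piece 7:c rests on {6:e}
piece 8:e rests on {7:c}
piece 9:c rests on {8:e}
piece 10:e rests on {9:c}
minimal pieces: {0:e}
ways to finish when only these pieces remain (= sum over removing one remaining piece with nothing left below it):
  1 left: {10}→1
  2 left: {9,10}→1
  3 left: {8,9,10}→1
  4 left: {7,8,9,10}→1
  5 left: {6,7,8,9,10}→1
  6 left: {5,6,7,8,9,10}→1
  7 left: {3,5,6,7,8,9,10}→1  {4,5,6,7,8,9,10}→1
  8 left: {2,4,5,6,7,8,9,10}→1  {3,4,5,6,7,8,9,10}→2
  9 left: {2,3,4,5,6,7,8,9,10}→3
  placing 0:e first → 3 extensions

3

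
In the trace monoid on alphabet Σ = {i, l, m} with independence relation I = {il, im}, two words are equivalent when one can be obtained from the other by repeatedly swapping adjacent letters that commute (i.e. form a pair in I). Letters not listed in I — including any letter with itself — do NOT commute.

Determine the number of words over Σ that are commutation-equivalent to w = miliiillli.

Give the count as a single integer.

252

#0=m has no predecessor
#1=i has no predecessor
#2=l depends on [0:m]
#3=i depends on [1:i]
#4=i depends on [3:i]
#5=i depends on [4:i]
#6=l depends on [2:l]
#7=l depends on [6:l]
#8=l depends on [7:l]
#9=i depends on [5:i]
sources: [0:m, 1:i]
N(rest) = Σ N(rest − s) over sources s of rest; N(one piece) = 1:
  size 1 → [8]=1  [9]=1
  size 2 → [5,9]=1  [7,8]=1  [8,9]=2
  size 3 → [4,5,9]=1  [5,8,9]=3  [6,7,8]=1  [7,8,9]=3
  size 4 → [2,6,7,8]=1  [3,4,5,9]=1  [4,5,8,9]=4  [5,7,8,9]=6  [6,7,8,9]=4
  size 5 → [0,2,6,7,8]=1  [1,3,4,5,9]=1  [2,6,7,8,9]=5  [3,4,5,8,9]=5  [4,5,7,8,9]=10  [5,6,7,8,9]=10
  size 6 → [0,2,6,7,8,9]=6  [1,3,4,5,8,9]=6  [2,5,6,7,8,9]=15  [3,4,5,7,8,9]=15  [4,5,6,7,8,9]=20
  size 7 → [0,2,5,6,7,8,9]=21  [1,3,4,5,7,8,9]=21  [2,4,5,6,7,8,9]=35  [3,4,5,6,7,8,9]=35
  size 8 → [0,2,4,5,6,7,8,9]=56  [1,3,4,5,6,7,8,9]=56  [2,3,4,5,6,7,8,9]=70
  first=0(m) contributes 126
  first=1(i) contributes 126
|[w]| = 252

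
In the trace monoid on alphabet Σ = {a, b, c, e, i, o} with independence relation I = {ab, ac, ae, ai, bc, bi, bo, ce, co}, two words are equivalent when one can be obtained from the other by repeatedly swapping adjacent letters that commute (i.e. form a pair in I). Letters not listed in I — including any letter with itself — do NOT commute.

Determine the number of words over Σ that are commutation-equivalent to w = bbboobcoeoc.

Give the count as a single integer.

#0=b has no predecessor
#1=b depends on [0:b]
#2=b depends on [1:b]
#3=o has no predecessor
#4=o depends on [3:o]
#5=b depends on [2:b]
#6=c has no predecessor
#7=o depends on [4:o]
#8=e depends on [5:b, 7:o]
#9=o depends on [8:e]
#10=c depends on [6:c]
sources: [0:b, 3:o, 6:c]
N(rest) = Σ N(rest − s) over sources s of rest; N(one piece) = 1:
  size 1 → [9]=1  [10]=1
  size 2 → [6,10]=1  [8,9]=1  [9,10]=2
  size 3 → [5,8,9]=1  [6,9,10]=3  [7,8,9]=1  [8,9,10]=3
  size 4 → [2,5,8,9]=1  [4,7,8,9]=1  [5,7,8,9]=2  [5,8,9,10]=4  [6,8,9,10]=6  [7,8,9,10]=4
  size 5 → [1,2,5,8,9]=1  [2,5,7,8,9]=3  [2,5,8,9,10]=5  [3,4,7,8,9]=1  [4,5,7,8,9]=3  [4,7,8,9,10]=5  [5,6,8,9,10]=10  [5,7,8,9,10]=10  [6,7,8,9,10]=10
  size 6 → [0,1,2,5,8,9]=1  [1,2,5,7,8,9]=4  [1,2,5,8,9,10]=6  [2,4,5,7,8,9]=6  [2,5,6,8,9,10]=15  [2,5,7,8,9,10]=18  [3,4,5,7,8,9]=4  [3,4,7,8,9,10]=6  [4,5,7,8,9,10]=18  [4,6,7,8,9,10]=15  [5,6,7,8,9,10]=30
  size 7 → [0,1,2,5,7,8,9]=5  [0,1,2,5,8,9,10]=7  [1,2,4,5,7,8,9]=10  [1,2,5,6,8,9,10]=21  [1,2,5,7,8,9,10]=28  [2,3,4,5,7,8,9]=10  [2,4,5,7,8,9,10]=42  [2,5,6,7,8,9,10]=63  [3,4,5,7,8,9,10]=28  [3,4,6,7,8,9,10]=21  [4,5,6,7,8,9,10]=63
  size 8 → [0,1,2,4,5,7,8,9]=15  [0,1,2,5,6,8,9,10]=28  [0,1,2,5,7,8,9,10]=40  [1,2,3,4,5,7,8,9]=20  [1,2,4,5,7,8,9,10]=80  [1,2,5,6,7,8,9,10]=112  [2,3,4,5,7,8,9,10]=80  [2,4,5,6,7,8,9,10]=168  [3,4,5,6,7,8,9,10]=112
  size 9 → [0,1,2,3,4,5,7,8,9]=35  [0,1,2,4,5,7,8,9,10]=135  [0,1,2,5,6,7,8,9,10]=180  [1,2,3,4,5,7,8,9,10]=180  [1,2,4,5,6,7,8,9,10]=360  [2,3,4,5,6,7,8,9,10]=360
  first=0(b) contributes 900
  first=3(o) contributes 675
  first=6(c) contributes 350
|[w]| = 1925

1925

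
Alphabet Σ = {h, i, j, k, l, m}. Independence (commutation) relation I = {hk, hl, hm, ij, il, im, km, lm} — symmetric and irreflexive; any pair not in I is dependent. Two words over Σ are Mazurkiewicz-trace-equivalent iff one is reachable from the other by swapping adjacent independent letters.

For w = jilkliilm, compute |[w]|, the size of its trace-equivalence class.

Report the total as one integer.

138

drop 0:j onto floor
drop 1:i onto floor
drop 2:l onto {0:j}
drop 3:k onto {1:i, 2:l}
drop 4:l onto {3:k}
drop 5:i onto {3:k}
drop 6:i onto {5:i}
drop 7:l onto {4:l}
drop 8:m onto {0:j}
ground layer = {0:j, 1:i}
drop-orders for the pieces not yet dropped (sum over which currently-grounded one goes next):
  1 to go: {6} 1  {7} 1  {8} 1
  2 to go: {4,7} 1  {5,6} 1  {6,7} 2  {6,8} 2  {7,8} 2
  3 to go: {4,6,7} 3  {4,7,8} 3  {5,6,7} 3  {5,6,8} 3  {6,7,8} 6
  4 to go: {4,5,6,7} 6  {4,6,7,8} 12  {5,6,7,8} 12
  5 to go: {3,4,5,6,7} 6  {4,5,6,7,8} 30
  6 to go: {1,3,4,5,6,7} 6  {2,3,4,5,6,7} 6  {3,4,5,6,7,8} 36
  7 to go: {1,2,3,4,5,6,7} 12  {1,3,4,5,6,7,8} 42  {2,3,4,5,6,7,8} 42
  if 0:j drops first: 96 orders
  if 1:i drops first: 42 orders
heap linearizations: 138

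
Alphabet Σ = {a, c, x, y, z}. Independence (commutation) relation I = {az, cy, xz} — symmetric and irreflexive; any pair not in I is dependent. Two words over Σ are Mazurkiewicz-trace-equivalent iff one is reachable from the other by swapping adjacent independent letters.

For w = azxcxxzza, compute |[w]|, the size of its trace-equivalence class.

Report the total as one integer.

30

drop 0:a onto floor
drop 1:z onto floor
drop 2:x onto {0:a}
drop 3:c onto {1:z, 2:x}
drop 4:x onto {3:c}
drop 5:x onto {4:x}
drop 6:z onto {3:c}
drop 7:z onto {6:z}
drop 8:a onto {5:x}
ground layer = {0:a, 1:z}
drop-orders for the pieces not yet dropped (sum over which currently-grounded one goes next):
  1 to go: {7} 1  {8} 1
  2 to go: {5,8} 1  {6,7} 1  {7,8} 2
  3 to go: {4,5,8} 1  {5,7,8} 3  {6,7,8} 3
  4 to go: {4,5,7,8} 4  {5,6,7,8} 6
  5 to go: {4,5,6,7,8} 10
  6 to go: {3,4,5,6,7,8} 10
  7 to go: {1,3,4,5,6,7,8} 10  {2,3,4,5,6,7,8} 10
  if 0:a drops first: 20 orders
  if 1:z drops first: 10 orders
heap linearizations: 30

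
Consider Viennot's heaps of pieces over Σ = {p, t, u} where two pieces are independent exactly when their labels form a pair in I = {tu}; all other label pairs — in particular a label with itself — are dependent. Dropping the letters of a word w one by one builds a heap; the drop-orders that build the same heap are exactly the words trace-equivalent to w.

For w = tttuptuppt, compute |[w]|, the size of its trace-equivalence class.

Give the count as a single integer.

8

0(t) covers ∅
1(t) covers 0:t
2(t) covers 1:t
3(u) covers ∅
4(p) covers 2:t, 3:u
5(t) covers 4:p
6(u) covers 4:p
7(p) covers 5:t, 6:u
8(p) covers 7:p
9(t) covers 8:p
floor of heap: 0:t, 3:u
completions by unplaced set U, small U first (add the entries for U minus each lowest piece of U):
  |U|=1: {9}:1
  |U|=2: {8,9}:1
  |U|=3: {7,8,9}:1
  |U|=4: {5,7,8,9}:1  {6,7,8,9}:1
  |U|=5: {5,6,7,8,9}:2
  |U|=6: {4,5,6,7,8,9}:2
  |U|=7: {2,4,5,6,7,8,9}:2  {3,4,5,6,7,8,9}:2
  |U|=8: {1,2,4,5,6,7,8,9}:2  {2,3,4,5,6,7,8,9}:4
  start at 0(t): 6
  start at 3(u): 2
sum over floor = 8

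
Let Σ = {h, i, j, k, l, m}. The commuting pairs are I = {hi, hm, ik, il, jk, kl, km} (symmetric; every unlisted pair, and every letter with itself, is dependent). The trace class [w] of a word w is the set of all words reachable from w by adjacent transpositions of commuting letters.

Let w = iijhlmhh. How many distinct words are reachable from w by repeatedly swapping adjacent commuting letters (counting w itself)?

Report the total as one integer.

#0=i has no predecessor
#1=i depends on [0:i]
#2=j depends on [1:i]
#3=h depends on [2:j]
#4=l depends on [3:h]
#5=m depends on [4:l]
#6=h depends on [4:l]
#7=h depends on [6:h]
sources: [0:i]
N(rest) = Σ N(rest − s) over sources s of rest; N(one piece) = 1:
  size 1 → [5]=1  [7]=1
  size 2 → [5,7]=2  [6,7]=1
  size 3 → [5,6,7]=3
  size 4 → [4,5,6,7]=3
  size 5 → [3,4,5,6,7]=3
  size 6 → [2,3,4,5,6,7]=3
  first=0(i) contributes 3

3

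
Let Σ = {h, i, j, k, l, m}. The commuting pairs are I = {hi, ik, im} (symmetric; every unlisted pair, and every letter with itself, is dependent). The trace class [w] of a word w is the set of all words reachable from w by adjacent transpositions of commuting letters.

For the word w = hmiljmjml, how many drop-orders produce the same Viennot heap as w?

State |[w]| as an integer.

3

#0=h has no predecessor
#1=m depends on [0:h]
#2=i has no predecessor
#3=l depends on [1:m, 2:i]
#4=j depends on [3:l]
#5=m depends on [4:j]
#6=j depends on [5:m]
#7=m depends on [6:j]
#8=l depends on [7:m]
sources: [0:h, 2:i]
N(rest) = Σ N(rest − s) over sources s of rest; N(one piece) = 1:
  size 1 → [8]=1
  size 2 → [7,8]=1
  size 3 → [6,7,8]=1
  size 4 → [5,6,7,8]=1
  size 5 → [4,5,6,7,8]=1
  size 6 → [3,4,5,6,7,8]=1
  size 7 → [1,3,4,5,6,7,8]=1  [2,3,4,5,6,7,8]=1
  first=0(h) contributes 2
  first=2(i) contributes 1
|[w]| = 3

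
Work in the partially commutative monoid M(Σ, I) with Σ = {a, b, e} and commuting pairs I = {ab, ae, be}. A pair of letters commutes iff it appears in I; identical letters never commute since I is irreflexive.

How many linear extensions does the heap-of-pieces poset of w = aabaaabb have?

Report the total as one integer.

56

piece 0:a — minimal
piece 1:a rests on {0:a}
piece 2:b — minimal
piece 3:a rests on {1:a}
piece 4:a rests on {3:a}
piece 5:a rests on {4:a}
piece 6:b rests on {2:b}
piece 7:b rests on {6:b}
minimal pieces: {0:a, 2:b}
ways to finish when only these pieces remain (= sum over removing one remaining piece with nothing left below it):
  1 left: {5}→1  {7}→1
  2 left: {4,5}→1  {5,7}→2  {6,7}→1
  3 left: {2,6,7}→1  {3,4,5}→1  {4,5,7}→3  {5,6,7}→3
  4 left: {1,3,4,5}→1  {2,5,6,7}→4  {3,4,5,7}→4  {4,5,6,7}→6
  5 left: {0,1,3,4,5}→1  {1,3,4,5,7}→5  {2,4,5,6,7}→10  {3,4,5,6,7}→10
  6 left: {0,1,3,4,5,7}→6  {1,3,4,5,6,7}→15  {2,3,4,5,6,7}→20
  placing 0:a first → 35 extensions
  placing 2:b first → 21 extensions
total linear extensions = 56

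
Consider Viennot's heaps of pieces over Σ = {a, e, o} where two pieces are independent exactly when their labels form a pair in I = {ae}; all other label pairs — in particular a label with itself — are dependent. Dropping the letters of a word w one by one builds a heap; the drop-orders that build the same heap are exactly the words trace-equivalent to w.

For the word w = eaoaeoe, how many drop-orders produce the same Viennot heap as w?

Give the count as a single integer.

0(e) covers ∅
1(a) covers ∅
2(o) covers 0:e, 1:a
3(a) covers 2:o
4(e) covers 2:o
5(o) covers 3:a, 4:e
6(e) covers 5:o
floor of heap: 0:e, 1:a
completions by unplaced set U, small U first (add the entries for U minus each lowest piece of U):
  |U|=1: {6}:1
  |U|=2: {5,6}:1
  |U|=3: {3,5,6}:1  {4,5,6}:1
  |U|=4: {3,4,5,6}:2
  |U|=5: {2,3,4,5,6}:2
  start at 0(e): 2
  start at 1(a): 2
sum over floor = 4

4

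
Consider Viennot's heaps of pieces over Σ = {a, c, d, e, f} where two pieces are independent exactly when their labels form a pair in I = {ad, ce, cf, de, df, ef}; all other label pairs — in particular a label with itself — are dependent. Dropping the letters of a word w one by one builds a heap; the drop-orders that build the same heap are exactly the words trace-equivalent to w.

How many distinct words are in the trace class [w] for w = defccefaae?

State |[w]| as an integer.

piece 0:d — minimal
piece 1:e — minimal
piece 2:f — minimal
piece 3:c rests on {0:d}
piece 4:c rests on {3:c}
piece 5:e rests on {1:e}
piece 6:f rests on {2:f}
piece 7:a rests on {4:c, 5:e, 6:f}
piece 8:a rests on {7:a}
piece 9:e rests on {8:a}
minimal pieces: {0:d, 1:e, 2:f}
ways to finish when only these pieces remain (= sum over removing one remaining piece with nothing left below it):
  1 left: {9}→1
  2 left: {8,9}→1
  3 left: {7,8,9}→1
  4 left: {4,7,8,9}→1  {5,7,8,9}→1  {6,7,8,9}→1
  5 left: {1,5,7,8,9}→1  {2,6,7,8,9}→1  {3,4,7,8,9}→1  {4,5,7,8,9}→2  {4,6,7,8,9}→2  {5,6,7,8,9}→2
  6 left: {0,3,4,7,8,9}→1  {1,4,5,7,8,9}→3  {1,5,6,7,8,9}→3  {2,4,6,7,8,9}→3  {2,5,6,7,8,9}→3  {3,4,5,7,8,9}→3  {3,4,6,7,8,9}→3  {4,5,6,7,8,9}→6
  7 left: {0,3,4,5,7,8,9}→4  {0,3,4,6,7,8,9}→4  {1,2,5,6,7,8,9}→6  {1,3,4,5,7,8,9}→6  {1,4,5,6,7,8,9}→12  {2,3,4,6,7,8,9}→6  {2,4,5,6,7,8,9}→12  {3,4,5,6,7,8,9}→12
  8 left: {0,1,3,4,5,7,8,9}→10  {0,2,3,4,6,7,8,9}→10  {0,3,4,5,6,7,8,9}→20  {1,2,4,5,6,7,8,9}→30  {1,3,4,5,6,7,8,9}→30  {2,3,4,5,6,7,8,9}→30
  placing 0:d first → 90 extensions
  placing 1:e first → 60 extensions
  placing 2:f first → 60 extensions
total linear extensions = 210

210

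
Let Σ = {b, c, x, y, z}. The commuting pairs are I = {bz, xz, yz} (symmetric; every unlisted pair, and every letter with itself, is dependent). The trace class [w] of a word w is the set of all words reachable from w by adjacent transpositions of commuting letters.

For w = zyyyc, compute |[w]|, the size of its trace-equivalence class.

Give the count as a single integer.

drop 0:z onto floor
drop 1:y onto floor
drop 2:y onto {1:y}
drop 3:y onto {2:y}
drop 4:c onto {0:z, 3:y}
ground layer = {0:z, 1:y}
drop-orders for the pieces not yet dropped (sum over which currently-grounded one goes next):
  1 to go: {4} 1
  2 to go: {0,4} 1  {3,4} 1
  3 to go: {0,3,4} 2  {2,3,4} 1
  if 0:z drops first: 1 orders
  if 1:y drops first: 3 orders
heap linearizations: 4

4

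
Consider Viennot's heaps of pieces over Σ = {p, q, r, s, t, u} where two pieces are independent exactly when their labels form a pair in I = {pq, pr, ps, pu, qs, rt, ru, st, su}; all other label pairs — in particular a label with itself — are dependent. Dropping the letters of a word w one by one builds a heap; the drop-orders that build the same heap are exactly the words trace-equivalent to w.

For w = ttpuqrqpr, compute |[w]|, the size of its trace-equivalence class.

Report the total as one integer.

21

drop 0:t onto floor
drop 1:t onto {0:t}
drop 2:p onto {1:t}
drop 3:u onto {1:t}
drop 4:q onto {3:u}
drop 5:r onto {4:q}
drop 6:q onto {5:r}
drop 7:p onto {2:p}
drop 8:r onto {6:q}
ground layer = {0:t}
drop-orders for the pieces not yet dropped (sum over which currently-grounded one goes next):
  1 to go: {7} 1  {8} 1
  2 to go: {2,7} 1  {6,8} 1  {7,8} 2
  3 to go: {2,7,8} 3  {5,6,8} 1  {6,7,8} 3
  4 to go: {2,6,7,8} 6  {4,5,6,8} 1  {5,6,7,8} 4
  5 to go: {2,5,6,7,8} 10  {3,4,5,6,8} 1  {4,5,6,7,8} 5
  6 to go: {2,4,5,6,7,8} 15  {3,4,5,6,7,8} 6
  7 to go: {2,3,4,5,6,7,8} 21
  if 0:t drops first: 21 orders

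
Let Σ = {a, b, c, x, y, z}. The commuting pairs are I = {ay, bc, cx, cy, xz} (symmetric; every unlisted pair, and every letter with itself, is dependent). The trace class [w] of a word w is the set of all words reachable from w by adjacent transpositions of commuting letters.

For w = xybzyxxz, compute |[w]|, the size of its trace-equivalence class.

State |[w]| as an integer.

piece 0:x — minimal
piece 1:y rests on {0:x}
piece 2:b rests on {1:y}
piece 3:z rests on {2:b}
piece 4:y rests on {3:z}
piece 5:x rests on {4:y}
piece 6:x rests on {5:x}
piece 7:z rests on {4:y}
minimal pieces: {0:x}
ways to finish when only these pieces remain (= sum over removing one remaining piece with nothing left below it):
  1 left: {6}→1  {7}→1
  2 left: {5,6}→1  {6,7}→2
  3 left: {5,6,7}→3
  4 left: {4,5,6,7}→3
  5 left: {3,4,5,6,7}→3
  6 left: {2,3,4,5,6,7}→3
  placing 0:x first → 3 extensions

3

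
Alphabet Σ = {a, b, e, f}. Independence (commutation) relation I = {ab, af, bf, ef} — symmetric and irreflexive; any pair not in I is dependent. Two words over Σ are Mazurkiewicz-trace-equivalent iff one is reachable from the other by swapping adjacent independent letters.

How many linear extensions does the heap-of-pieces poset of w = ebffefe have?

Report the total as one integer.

35

drop 0:e onto floor
drop 1:b onto {0:e}
drop 2:f onto floor
drop 3:f onto {2:f}
drop 4:e onto {1:b}
drop 5:f onto {3:f}
drop 6:e onto {4:e}
ground layer = {0:e, 2:f}
drop-orders for the pieces not yet dropped (sum over which currently-grounded one goes next):
  1 to go: {5} 1  {6} 1
  2 to go: {3,5} 1  {4,6} 1  {5,6} 2
  3 to go: {1,4,6} 1  {2,3,5} 1  {3,5,6} 3  {4,5,6} 3
  4 to go: {0,1,4,6} 1  {1,4,5,6} 4  {2,3,5,6} 4  {3,4,5,6} 6
  5 to go: {0,1,4,5,6} 5  {1,3,4,5,6} 10  {2,3,4,5,6} 10
  if 0:e drops first: 20 orders
  if 2:f drops first: 15 orders
heap linearizations: 35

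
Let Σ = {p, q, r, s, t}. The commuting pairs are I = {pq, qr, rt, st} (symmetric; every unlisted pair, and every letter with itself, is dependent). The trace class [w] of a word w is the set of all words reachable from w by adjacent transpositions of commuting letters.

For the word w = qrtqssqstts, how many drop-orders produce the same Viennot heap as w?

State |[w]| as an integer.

0(q) covers ∅
1(r) covers ∅
2(t) covers 0:q
3(q) covers 2:t
4(s) covers 1:r, 3:q
5(s) covers 4:s
6(q) covers 5:s
7(s) covers 6:q
8(t) covers 6:q
9(t) covers 8:t
10(s) covers 7:s
floor of heap: 0:q, 1:r
completions by unplaced set U, small U first (add the entries for U minus each lowest piece of U):
  |U|=1: {9}:1  {10}:1
  |U|=2: {7,10}:1  {8,9}:1  {9,10}:2
  |U|=3: {7,9,10}:3  {8,9,10}:3
  |U|=4: {7,8,9,10}:6
  |U|=5: {6,7,8,9,10}:6
  |U|=6: {5,6,7,8,9,10}:6
  |U|=7: {4,5,6,7,8,9,10}:6
  |U|=8: {1,4,5,6,7,8,9,10}:6  {3,4,5,6,7,8,9,10}:6
  |U|=9: {1,3,4,5,6,7,8,9,10}:12  {2,3,4,5,6,7,8,9,10}:6
  start at 0(q): 18
  start at 1(r): 6
sum over floor = 24

24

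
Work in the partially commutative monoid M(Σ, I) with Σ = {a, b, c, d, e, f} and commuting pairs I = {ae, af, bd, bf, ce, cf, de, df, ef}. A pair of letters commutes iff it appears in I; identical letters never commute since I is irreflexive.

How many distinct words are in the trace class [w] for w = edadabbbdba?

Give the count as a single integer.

0(e) covers ∅
1(d) covers ∅
2(a) covers 1:d
3(d) covers 2:a
4(a) covers 3:d
5(b) covers 0:e, 4:a
6(b) covers 5:b
7(b) covers 6:b
8(d) covers 4:a
9(b) covers 7:b
10(a) covers 8:d, 9:b
floor of heap: 0:e, 1:d
completions by unplaced set U, small U first (add the entries for U minus each lowest piece of U):
  |U|=1: {10}:1
  |U|=2: {8,10}:1  {9,10}:1
  |U|=3: {7,9,10}:1  {8,9,10}:2
  |U|=4: {6,7,9,10}:1  {7,8,9,10}:3
  |U|=5: {5,6,7,9,10}:1  {6,7,8,9,10}:4
  |U|=6: {0,5,6,7,9,10}:1  {5,6,7,8,9,10}:5
  |U|=7: {0,5,6,7,8,9,10}:6  {4,5,6,7,8,9,10}:5
  |U|=8: {0,4,5,6,7,8,9,10}:11  {3,4,5,6,7,8,9,10}:5
  |U|=9: {0,3,4,5,6,7,8,9,10}:16  {2,3,4,5,6,7,8,9,10}:5
  start at 0(e): 5
  start at 1(d): 21
sum over floor = 26

26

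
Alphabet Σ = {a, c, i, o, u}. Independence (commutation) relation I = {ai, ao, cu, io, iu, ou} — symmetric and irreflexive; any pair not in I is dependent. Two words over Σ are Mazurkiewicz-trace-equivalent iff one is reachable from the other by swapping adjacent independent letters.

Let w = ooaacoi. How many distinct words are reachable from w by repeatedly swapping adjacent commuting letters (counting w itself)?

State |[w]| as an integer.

12

drop 0:o onto floor
drop 1:o onto {0:o}
drop 2:a onto floor
drop 3:a onto {2:a}
drop 4:c onto {1:o, 3:a}
drop 5:o onto {4:c}
drop 6:i onto {4:c}
ground layer = {0:o, 2:a}
drop-orders for the pieces not yet dropped (sum over which currently-grounded one goes next):
  1 to go: {5} 1  {6} 1
  2 to go: {5,6} 2
  3 to go: {4,5,6} 2
  4 to go: {1,4,5,6} 2  {3,4,5,6} 2
  5 to go: {0,1,4,5,6} 2  {1,3,4,5,6} 4  {2,3,4,5,6} 2
  if 0:o drops first: 6 orders
  if 2:a drops first: 6 orders
heap linearizations: 12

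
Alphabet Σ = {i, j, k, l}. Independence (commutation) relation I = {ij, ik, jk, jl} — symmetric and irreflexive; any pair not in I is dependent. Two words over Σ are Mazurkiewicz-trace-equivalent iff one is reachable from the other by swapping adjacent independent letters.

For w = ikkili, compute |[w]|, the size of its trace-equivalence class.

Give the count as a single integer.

drop 0:i onto floor
drop 1:k onto floor
drop 2:k onto {1:k}
drop 3:i onto {0:i}
drop 4:l onto {2:k, 3:i}
drop 5:i onto {4:l}
ground layer = {0:i, 1:k}
drop-orders for the pieces not yet dropped (sum over which currently-grounded one goes next):
  1 to go: {5} 1
  2 to go: {4,5} 1
  3 to go: {2,4,5} 1  {3,4,5} 1
  4 to go: {0,3,4,5} 1  {1,2,4,5} 1  {2,3,4,5} 2
  if 0:i drops first: 3 orders
  if 1:k drops first: 3 orders
heap linearizations: 6

6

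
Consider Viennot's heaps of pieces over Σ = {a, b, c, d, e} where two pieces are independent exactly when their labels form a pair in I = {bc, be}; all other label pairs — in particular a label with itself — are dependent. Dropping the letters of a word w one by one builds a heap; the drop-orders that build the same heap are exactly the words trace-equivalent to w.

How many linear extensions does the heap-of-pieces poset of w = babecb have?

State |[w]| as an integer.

#0=b has no predecessor
#1=a depends on [0:b]
#2=b depends on [1:a]
#3=e depends on [1:a]
#4=c depends on [3:e]
#5=b depends on [2:b]
sources: [0:b]
N(rest) = Σ N(rest − s) over sources s of rest; N(one piece) = 1:
  size 1 → [4]=1  [5]=1
  size 2 → [2,5]=1  [3,4]=1  [4,5]=2
  size 3 → [2,4,5]=3  [3,4,5]=3
  size 4 → [2,3,4,5]=6
  first=0(b) contributes 6

6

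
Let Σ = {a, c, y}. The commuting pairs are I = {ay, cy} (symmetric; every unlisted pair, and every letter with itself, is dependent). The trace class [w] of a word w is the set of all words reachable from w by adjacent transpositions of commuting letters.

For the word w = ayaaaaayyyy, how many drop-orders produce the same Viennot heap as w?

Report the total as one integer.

piece 0:a — minimal
piece 1:y — minimal
piece 2:a rests on {0:a}
piece 3:a rests on {2:a}
piece 4:a rests on {3:a}
piece 5:a rests on {4:a}
piece 6:a rests on {5:a}
piece 7:y rests on {1:y}
piece 8:y rests on {7:y}
piece 9:y rests on {8:y}
piece 10:y rests on {9:y}
minimal pieces: {0:a, 1:y}
ways to finish when only these pieces remain (= sum over removing one remaining piece with nothing left below it):
  1 left: {6}→1  {10}→1
  2 left: {5,6}→1  {6,10}→2  {9,10}→1
  3 left: {4,5,6}→1  {5,6,10}→3  {6,9,10}→3  {8,9,10}→1
  4 left: {3,4,5,6}→1  {4,5,6,10}→4  {5,6,9,10}→6  {6,8,9,10}→4  {7,8,9,10}→1
  5 left: {1,7,8,9,10}→1  {2,3,4,5,6}→1  {3,4,5,6,10}→5  {4,5,6,9,10}→10  {5,6,8,9,10}→10  {6,7,8,9,10}→5
  6 left: {0,2,3,4,5,6}→1  {1,6,7,8,9,10}→6  {2,3,4,5,6,10}→6  {3,4,5,6,9,10}→15  {4,5,6,8,9,10}→20  {5,6,7,8,9,10}→15
  7 left: {0,2,3,4,5,6,10}→7  {1,5,6,7,8,9,10}→21  {2,3,4,5,6,9,10}→21  {3,4,5,6,8,9,10}→35  {4,5,6,7,8,9,10}→35
  8 left: {0,2,3,4,5,6,9,10}→28  {1,4,5,6,7,8,9,10}→56  {2,3,4,5,6,8,9,10}→56  {3,4,5,6,7,8,9,10}→70
  9 left: {0,2,3,4,5,6,8,9,10}→84  {1,3,4,5,6,7,8,9,10}→126  {2,3,4,5,6,7,8,9,10}→126
  placing 0:a first → 252 extensions
  placing 1:y first → 210 extensions
total linear extensions = 462

462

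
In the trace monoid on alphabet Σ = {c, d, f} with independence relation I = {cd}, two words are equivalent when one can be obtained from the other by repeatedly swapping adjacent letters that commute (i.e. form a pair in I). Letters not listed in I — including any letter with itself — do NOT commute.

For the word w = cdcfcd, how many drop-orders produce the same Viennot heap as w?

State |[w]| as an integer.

6

drop 0:c onto floor
drop 1:d onto floor
drop 2:c onto {0:c}
drop 3:f onto {1:d, 2:c}
drop 4:c onto {3:f}
drop 5:d onto {3:f}
ground layer = {0:c, 1:d}
drop-orders for the pieces not yet dropped (sum over which currently-grounded one goes next):
  1 to go: {4} 1  {5} 1
  2 to go: {4,5} 2
  3 to go: {3,4,5} 2
  4 to go: {1,3,4,5} 2  {2,3,4,5} 2
  if 0:c drops first: 4 orders
  if 1:d drops first: 2 orders
heap linearizations: 6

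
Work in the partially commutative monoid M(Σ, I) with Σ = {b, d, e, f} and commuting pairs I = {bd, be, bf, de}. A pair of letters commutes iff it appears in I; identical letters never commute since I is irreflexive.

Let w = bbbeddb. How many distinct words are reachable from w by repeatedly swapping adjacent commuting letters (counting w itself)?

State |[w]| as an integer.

piece 0:b — minimal
piece 1:b rests on {0:b}
piece 2:b rests on {1:b}
piece 3:e — minimal
piece 4:d — minimal
piece 5:d rests on {4:d}
piece 6:b rests on {2:b}
minimal pieces: {0:b, 3:e, 4:d}
ways to finish when only these pieces remain (= sum over removing one remaining piece with nothing left below it):
  1 left: {3}→1  {5}→1  {6}→1
  2 left: {2,6}→1  {3,5}→2  {3,6}→2  {4,5}→1  {5,6}→2
  3 left: {1,2,6}→1  {2,3,6}→3  {2,5,6}→3  {3,4,5}→3  {3,5,6}→6  {4,5,6}→3
  4 left: {0,1,2,6}→1  {1,2,3,6}→4  {1,2,5,6}→4  {2,3,5,6}→12  {2,4,5,6}→6  {3,4,5,6}→12
  5 left: {0,1,2,3,6}→5  {0,1,2,5,6}→5  {1,2,3,5,6}→20  {1,2,4,5,6}→10  {2,3,4,5,6}→30
  placing 0:b first → 60 extensions
  placing 3:e first → 15 extensions
  placing 4:d first → 30 extensions
total linear extensions = 105

105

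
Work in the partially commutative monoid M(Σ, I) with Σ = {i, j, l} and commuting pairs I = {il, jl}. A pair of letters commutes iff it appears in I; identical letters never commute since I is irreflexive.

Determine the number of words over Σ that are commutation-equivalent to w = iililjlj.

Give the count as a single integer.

56

0(i) covers ∅
1(i) covers 0:i
2(l) covers ∅
3(i) covers 1:i
4(l) covers 2:l
5(j) covers 3:i
6(l) covers 4:l
7(j) covers 5:j
floor of heap: 0:i, 2:l
completions by unplaced set U, small U first (add the entries for U minus each lowest piece of U):
  |U|=1: {6}:1  {7}:1
  |U|=2: {4,6}:1  {5,7}:1  {6,7}:2
  |U|=3: {2,4,6}:1  {3,5,7}:1  {4,6,7}:3  {5,6,7}:3
  |U|=4: {1,3,5,7}:1  {2,4,6,7}:4  {3,5,6,7}:4  {4,5,6,7}:6
  |U|=5: {0,1,3,5,7}:1  {1,3,5,6,7}:5  {2,4,5,6,7}:10  {3,4,5,6,7}:10
  |U|=6: {0,1,3,5,6,7}:6  {1,3,4,5,6,7}:15  {2,3,4,5,6,7}:20
  start at 0(i): 35
  start at 2(l): 21
sum over floor = 56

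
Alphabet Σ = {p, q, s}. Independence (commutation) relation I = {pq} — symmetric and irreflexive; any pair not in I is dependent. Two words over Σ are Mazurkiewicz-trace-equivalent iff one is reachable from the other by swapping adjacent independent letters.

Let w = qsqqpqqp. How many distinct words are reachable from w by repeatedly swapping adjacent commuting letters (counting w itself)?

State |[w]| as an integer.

#0=q has no predecessor
#1=s depends on [0:q]
#2=q depends on [1:s]
#3=q depends on [2:q]
#4=p depends on [1:s]
#5=q depends on [3:q]
#6=q depends on [5:q]
#7=p depends on [4:p]
sources: [0:q]
N(rest) = Σ N(rest − s) over sources s of rest; N(one piece) = 1:
  size 1 → [6]=1  [7]=1
  size 2 → [4,7]=1  [5,6]=1  [6,7]=2
  size 3 → [3,5,6]=1  [4,6,7]=3  [5,6,7]=3
  size 4 → [2,3,5,6]=1  [3,5,6,7]=4  [4,5,6,7]=6
  size 5 → [2,3,5,6,7]=5  [3,4,5,6,7]=10
  size 6 → [2,3,4,5,6,7]=15
  first=0(q) contributes 15

15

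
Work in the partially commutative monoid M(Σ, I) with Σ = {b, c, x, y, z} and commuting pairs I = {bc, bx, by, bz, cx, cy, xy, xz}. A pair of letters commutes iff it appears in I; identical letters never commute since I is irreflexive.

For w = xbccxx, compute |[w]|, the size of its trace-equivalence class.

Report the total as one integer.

drop 0:x onto floor
drop 1:b onto floor
drop 2:c onto floor
drop 3:c onto {2:c}
drop 4:x onto {0:x}
drop 5:x onto {4:x}
ground layer = {0:x, 1:b, 2:c}
drop-orders for the pieces not yet dropped (sum over which currently-grounded one goes next):
  1 to go: {1} 1  {3} 1  {5} 1
  2 to go: {1,3} 2  {1,5} 2  {2,3} 1  {3,5} 2  {4,5} 1
  3 to go: {0,4,5} 1  {1,2,3} 3  {1,3,5} 6  {1,4,5} 3  {2,3,5} 3  {3,4,5} 3
  4 to go: {0,1,4,5} 4  {0,3,4,5} 4  {1,2,3,5} 12  {1,3,4,5} 12  {2,3,4,5} 6
  if 0:x drops first: 30 orders
  if 1:b drops first: 10 orders
  if 2:c drops first: 20 orders
heap linearizations: 60

60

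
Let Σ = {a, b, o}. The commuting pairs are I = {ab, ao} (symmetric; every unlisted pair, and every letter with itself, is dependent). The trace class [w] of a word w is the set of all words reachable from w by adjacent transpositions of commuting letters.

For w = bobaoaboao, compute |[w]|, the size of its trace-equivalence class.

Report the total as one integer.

120

piece 0:b — minimal
piece 1:o rests on {0:b}
piece 2:b rests on {1:o}
piece 3:a — minimal
piece 4:o rests on {2:b}
piece 5:a rests on {3:a}
piece 6:b rests on {4:o}
piece 7:o rests on {6:b}
piece 8:a rests on {5:a}
piece 9:o rests on {7:o}
minimal pieces: {0:b, 3:a}
ways to finish when only these pieces remain (= sum over removing one remaining piece with nothing left below it):
  1 left: {8}→1  {9}→1
  2 left: {5,8}→1  {7,9}→1  {8,9}→2
  3 left: {3,5,8}→1  {5,8,9}→3  {6,7,9}→1  {7,8,9}→3
  4 left: {3,5,8,9}→4  {4,6,7,9}→1  {5,7,8,9}→6  {6,7,8,9}→4
  5 left: {2,4,6,7,9}→1  {3,5,7,8,9}→10  {4,6,7,8,9}→5  {5,6,7,8,9}→10
  6 left: {1,2,4,6,7,9}→1  {2,4,6,7,8,9}→6  {3,5,6,7,8,9}→20  {4,5,6,7,8,9}→15
  7 left: {0,1,2,4,6,7,9}→1  {1,2,4,6,7,8,9}→7  {2,4,5,6,7,8,9}→21  {3,4,5,6,7,8,9}→35
  8 left: {0,1,2,4,6,7,8,9}→8  {1,2,4,5,6,7,8,9}→28  {2,3,4,5,6,7,8,9}→56
  placing 0:b first → 84 extensions
  placing 3:a first → 36 extensions
total linear extensions = 120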